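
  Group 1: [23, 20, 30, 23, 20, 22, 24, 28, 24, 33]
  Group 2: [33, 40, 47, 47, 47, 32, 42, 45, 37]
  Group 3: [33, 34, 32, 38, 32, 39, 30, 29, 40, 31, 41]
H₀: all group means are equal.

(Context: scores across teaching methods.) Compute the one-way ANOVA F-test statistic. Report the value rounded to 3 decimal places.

test statistic = 27.672

Group means [24.70, 41.11, 34.45], grand mean 33.200
SSB = Σnᵢ(x̄ᵢ−x̄)² = 1303.084; SSW = ΣΣ(x−x̄ᵢ)² = 635.716
MSB = 1303.084/2 = 651.5419; MSW = 635.716/27 = 23.5450
F = MSB/MSW = 27.6721
df = (2, 27)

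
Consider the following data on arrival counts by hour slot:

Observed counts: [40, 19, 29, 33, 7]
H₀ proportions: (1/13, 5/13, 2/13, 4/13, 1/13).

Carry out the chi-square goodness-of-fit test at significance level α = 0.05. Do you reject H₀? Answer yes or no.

n = 128; E_i = n·p_i = [9.85, 49.23, 19.69, 39.38, 9.85]
χ² = (40−9.85)²/9.85 + (19−49.23)²/49.23 + (29−19.69)²/19.69 + (33−39.38)²/39.38 + (7−9.85)²/9.85 = 117.1668
df = 4
p-value (upper-tail) = 0.00000
At α=0.05: p < α → reject H₀

reject H₀: yes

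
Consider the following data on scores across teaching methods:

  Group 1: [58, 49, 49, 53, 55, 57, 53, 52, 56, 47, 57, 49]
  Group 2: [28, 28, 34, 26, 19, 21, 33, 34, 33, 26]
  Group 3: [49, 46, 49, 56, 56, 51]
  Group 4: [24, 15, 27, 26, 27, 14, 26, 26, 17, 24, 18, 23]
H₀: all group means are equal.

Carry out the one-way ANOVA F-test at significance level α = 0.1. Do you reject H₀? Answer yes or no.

reject H₀: yes

Group means [52.92, 28.20, 51.17, 22.25], grand mean 37.275
SSB = Σnᵢ(x̄ᵢ−x̄)² = 7626.375; SSW = ΣΣ(x−x̄ᵢ)² = 757.600
MSB = 7626.375/3 = 2542.1250; MSW = 757.600/36 = 21.0444
F = MSB/MSW = 120.7979
df = (3, 36)
p-value (upper-tail) = 0.00000
At α=0.1: p < α → reject H₀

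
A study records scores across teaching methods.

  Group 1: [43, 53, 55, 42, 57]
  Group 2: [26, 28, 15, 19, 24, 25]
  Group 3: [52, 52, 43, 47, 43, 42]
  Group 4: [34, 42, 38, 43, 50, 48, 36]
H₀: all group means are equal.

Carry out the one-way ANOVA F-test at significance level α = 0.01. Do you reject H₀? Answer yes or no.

Group means [50.00, 22.83, 46.50, 41.57], grand mean 39.875
SSB = Σnᵢ(x̄ᵢ−x̄)² = 2538.577; SSW = ΣΣ(x−x̄ᵢ)² = 636.048
MSB = 2538.577/3 = 846.1925; MSW = 636.048/20 = 31.8024
F = MSB/MSW = 26.6078
df = (3, 20)
p-value (upper-tail) = 0.00000
At α=0.01: p < α → reject H₀

reject H₀: yes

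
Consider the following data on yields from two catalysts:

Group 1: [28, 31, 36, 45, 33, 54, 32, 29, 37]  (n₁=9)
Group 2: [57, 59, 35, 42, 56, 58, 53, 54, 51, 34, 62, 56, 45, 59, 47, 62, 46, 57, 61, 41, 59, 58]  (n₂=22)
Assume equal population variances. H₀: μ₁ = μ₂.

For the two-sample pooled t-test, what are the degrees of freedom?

df = n₁ + n₂ − 2 = 9 + 22 − 2 = 29

degrees of freedom = 29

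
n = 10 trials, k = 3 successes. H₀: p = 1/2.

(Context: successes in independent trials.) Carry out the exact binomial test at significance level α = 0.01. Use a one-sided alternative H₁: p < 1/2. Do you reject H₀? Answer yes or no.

reject H₀: no

Exact binomial: n=10, k=3, p₀=1/2=0.5000
P(X≤3) from Σ C(n,i)·p₀^i·(1−p₀)^(n−i)
p-value (one-sided, H₁ less) = 0.17188
At α=0.01: p ≥ α → fail to reject H₀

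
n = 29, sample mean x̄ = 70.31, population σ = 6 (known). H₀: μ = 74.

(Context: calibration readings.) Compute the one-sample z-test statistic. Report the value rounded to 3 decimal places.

test statistic = -3.312

SE = σ/√n = 6/√29 = 1.1142
z = (x̄−μ₀)/SE = (70.31−74)/1.1142 = -3.3119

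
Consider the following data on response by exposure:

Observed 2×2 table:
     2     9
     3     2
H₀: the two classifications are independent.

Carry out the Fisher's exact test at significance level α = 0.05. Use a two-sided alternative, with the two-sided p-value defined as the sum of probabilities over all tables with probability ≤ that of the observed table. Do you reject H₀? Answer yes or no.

reject H₀: no

Margins: r₁=11, r₂=5, c₁=5, c₂=11, n=16
p_obs = C(11,2)·C(5,3)/C(16,5); sum pmf over tables with pmf ≤ p_obs
p-value (two-sided) = 0.24451
At α=0.05: p ≥ α → fail to reject H₀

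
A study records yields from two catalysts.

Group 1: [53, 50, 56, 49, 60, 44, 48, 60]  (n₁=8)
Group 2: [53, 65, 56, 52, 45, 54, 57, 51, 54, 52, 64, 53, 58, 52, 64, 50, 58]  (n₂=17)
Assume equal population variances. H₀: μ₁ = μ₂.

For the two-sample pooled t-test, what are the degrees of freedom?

df = n₁ + n₂ − 2 = 8 + 17 − 2 = 23

degrees of freedom = 23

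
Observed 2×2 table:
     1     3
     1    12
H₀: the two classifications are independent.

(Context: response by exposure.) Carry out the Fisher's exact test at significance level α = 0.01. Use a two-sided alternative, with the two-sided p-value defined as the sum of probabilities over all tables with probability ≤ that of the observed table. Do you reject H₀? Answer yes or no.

reject H₀: no

Margins: r₁=4, r₂=13, c₁=2, c₂=15, n=17
p_obs = C(4,1)·C(13,1)/C(17,2); sum pmf over tables with pmf ≤ p_obs
p-value (two-sided) = 0.42647
At α=0.01: p ≥ α → fail to reject H₀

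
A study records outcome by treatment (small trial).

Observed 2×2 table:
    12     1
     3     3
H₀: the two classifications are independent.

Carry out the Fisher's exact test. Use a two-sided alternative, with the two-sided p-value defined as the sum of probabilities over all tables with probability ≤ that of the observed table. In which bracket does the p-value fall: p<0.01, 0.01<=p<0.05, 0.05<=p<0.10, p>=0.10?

p-value bracket: 0.05<=p<0.10

Margins: r₁=13, r₂=6, c₁=15, c₂=4, n=19
p_obs = C(13,12)·C(6,3)/C(19,15); sum pmf over tables with pmf ≤ p_obs
p-value (two-sided) = 0.07095
→ bracket: 0.05<=p<0.10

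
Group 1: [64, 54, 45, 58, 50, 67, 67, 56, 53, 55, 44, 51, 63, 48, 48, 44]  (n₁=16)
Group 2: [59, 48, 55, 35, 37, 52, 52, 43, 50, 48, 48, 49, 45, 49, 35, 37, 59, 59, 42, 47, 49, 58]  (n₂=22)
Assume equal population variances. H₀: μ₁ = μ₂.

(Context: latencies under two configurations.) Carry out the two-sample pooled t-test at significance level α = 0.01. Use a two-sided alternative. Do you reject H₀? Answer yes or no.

x̄₁=54.188, s₁=7.825, n₁=16
x̄₂=48.000, s₂=7.566, n₂=22
s_p² = [15·7.825² + 21·7.566²]/36 = 58.9010
SE = √(s_p²·(1/16+1/22)) = 2.5216
t = (54.188−48.000)/2.5216 = 2.4538
df = 36
p-value (two-sided) = 0.01911
At α=0.01: p ≥ α → fail to reject H₀

reject H₀: no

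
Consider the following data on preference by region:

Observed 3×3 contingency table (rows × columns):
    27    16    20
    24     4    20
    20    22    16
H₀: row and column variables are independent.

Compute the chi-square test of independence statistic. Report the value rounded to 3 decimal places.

test statistic = 12.422

Row totals [63, 48, 58], col totals [71, 42, 56], n=169
χ² = (27−26.47)²/26.47 + (16−15.66)²/15.66 + (20−20.88)²/20.88 + (24−20.17)²/20.17 + (4−11.93)²/11.93 + (20−15.91)²/15.91 + (20−24.37)²/24.37 + (22−14.41)²/14.41 + (16−19.22)²/19.22 = 12.4224
df = 4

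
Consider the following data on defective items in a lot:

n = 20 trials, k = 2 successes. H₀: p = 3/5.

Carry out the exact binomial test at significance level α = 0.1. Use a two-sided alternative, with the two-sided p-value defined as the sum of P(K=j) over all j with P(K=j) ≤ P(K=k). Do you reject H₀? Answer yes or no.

reject H₀: yes

Exact binomial: n=20, k=2, p₀=3/5=0.6000
P(X=j) = C(n,j)·p₀^j·(1−p₀)^(n−j); p = Σ P(X=j) over j with P(X=j) ≤ P(X=2)
p-value (two-sided) = 0.00001
At α=0.1: p < α → reject H₀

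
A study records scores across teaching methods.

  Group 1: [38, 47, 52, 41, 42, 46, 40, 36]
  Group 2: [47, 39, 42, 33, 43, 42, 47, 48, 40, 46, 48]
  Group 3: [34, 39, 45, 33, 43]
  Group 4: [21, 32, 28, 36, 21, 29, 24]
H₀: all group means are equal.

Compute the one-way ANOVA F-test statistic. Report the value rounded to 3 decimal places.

test statistic = 15.903

Group means [42.75, 43.18, 38.80, 27.29], grand mean 38.774
SSB = Σnᵢ(x̄ᵢ−x̄)² = 1264.054; SSW = ΣΣ(x−x̄ᵢ)² = 715.365
MSB = 1264.054/3 = 421.3515; MSW = 715.365/27 = 26.4950
F = MSB/MSW = 15.9031
df = (3, 27)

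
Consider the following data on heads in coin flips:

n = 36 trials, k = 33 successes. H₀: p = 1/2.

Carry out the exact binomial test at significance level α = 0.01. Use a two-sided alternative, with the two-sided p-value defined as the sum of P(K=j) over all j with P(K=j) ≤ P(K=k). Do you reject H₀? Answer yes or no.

reject H₀: yes

Exact binomial: n=36, k=33, p₀=1/2=0.5000
P(X=j) = C(n,j)·p₀^j·(1−p₀)^(n−j); p = Σ P(X=j) over j with P(X=j) ≤ P(X=33)
p-value (two-sided) = 0.00000
At α=0.01: p < α → reject H₀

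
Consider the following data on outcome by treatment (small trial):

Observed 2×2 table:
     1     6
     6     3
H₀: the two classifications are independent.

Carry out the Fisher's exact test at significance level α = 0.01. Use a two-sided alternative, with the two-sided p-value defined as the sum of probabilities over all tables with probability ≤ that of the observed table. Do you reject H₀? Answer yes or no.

reject H₀: no

Margins: r₁=7, r₂=9, c₁=7, c₂=9, n=16
p_obs = C(7,1)·C(9,6)/C(16,7); sum pmf over tables with pmf ≤ p_obs
p-value (two-sided) = 0.06014
At α=0.01: p ≥ α → fail to reject H₀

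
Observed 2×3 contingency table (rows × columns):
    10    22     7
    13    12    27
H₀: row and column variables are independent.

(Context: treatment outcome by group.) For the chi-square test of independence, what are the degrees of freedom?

df = (r−1)(c−1) = (2−1)·(3−1) = 2

degrees of freedom = 2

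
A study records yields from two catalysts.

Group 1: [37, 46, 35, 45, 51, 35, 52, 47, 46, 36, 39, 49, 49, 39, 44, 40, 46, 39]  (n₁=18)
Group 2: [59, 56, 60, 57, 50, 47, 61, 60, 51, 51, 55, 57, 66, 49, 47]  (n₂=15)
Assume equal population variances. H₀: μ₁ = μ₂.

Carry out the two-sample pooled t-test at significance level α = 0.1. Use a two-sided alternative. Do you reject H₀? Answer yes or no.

reject H₀: yes

x̄₁=43.056, s₁=5.610, n₁=18
x̄₂=55.067, s₂=5.688, n₂=15
s_p² = [17·5.610² + 14·5.688²]/31 = 31.8670
SE = √(s_p²·(1/18+1/15)) = 1.9735
t = (43.056−55.067)/1.9735 = -6.0861
df = 31
p-value (two-sided) = 0.00000
At α=0.1: p < α → reject H₀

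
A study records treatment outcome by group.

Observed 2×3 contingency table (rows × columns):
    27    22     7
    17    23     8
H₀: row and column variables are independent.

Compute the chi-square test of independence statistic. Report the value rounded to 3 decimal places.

test statistic = 1.757

Row totals [56, 48], col totals [44, 45, 15], n=104
χ² = (27−23.69)²/23.69 + (22−24.23)²/24.23 + (7−8.08)²/8.08 + (17−20.31)²/20.31 + (23−20.77)²/20.77 + (8−6.92)²/6.92 = 1.7566
df = 2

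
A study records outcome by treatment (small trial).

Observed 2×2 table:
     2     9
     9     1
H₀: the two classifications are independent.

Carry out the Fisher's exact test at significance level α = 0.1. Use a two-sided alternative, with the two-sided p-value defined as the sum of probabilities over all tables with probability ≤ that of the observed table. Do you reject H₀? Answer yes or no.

reject H₀: yes

Margins: r₁=11, r₂=10, c₁=11, c₂=10, n=21
p_obs = C(11,2)·C(10,9)/C(21,11); sum pmf over tables with pmf ≤ p_obs
p-value (two-sided) = 0.00191
At α=0.1: p < α → reject H₀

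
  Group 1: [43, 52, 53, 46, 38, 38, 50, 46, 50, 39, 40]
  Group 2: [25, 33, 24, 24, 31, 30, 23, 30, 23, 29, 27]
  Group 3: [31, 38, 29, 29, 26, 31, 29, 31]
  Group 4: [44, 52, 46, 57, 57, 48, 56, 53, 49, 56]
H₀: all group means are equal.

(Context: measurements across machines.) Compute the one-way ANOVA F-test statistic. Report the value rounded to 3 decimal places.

Group means [45.00, 27.18, 30.50, 51.80], grand mean 38.900
SSB = Σnᵢ(x̄ᵢ−x̄)² = 4148.364; SSW = ΣΣ(x−x̄ᵢ)² = 747.236
MSB = 4148.364/3 = 1382.7879; MSW = 747.236/36 = 20.7566
F = MSB/MSW = 66.6193
df = (3, 36)

test statistic = 66.619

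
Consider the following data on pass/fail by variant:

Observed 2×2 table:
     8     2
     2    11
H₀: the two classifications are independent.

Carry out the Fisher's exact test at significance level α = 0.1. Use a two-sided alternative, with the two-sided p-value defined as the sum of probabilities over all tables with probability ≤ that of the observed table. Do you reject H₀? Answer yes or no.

Margins: r₁=10, r₂=13, c₁=10, c₂=13, n=23
p_obs = C(10,8)·C(13,2)/C(23,10); sum pmf over tables with pmf ≤ p_obs
p-value (two-sided) = 0.00343
At α=0.1: p < α → reject H₀

reject H₀: yes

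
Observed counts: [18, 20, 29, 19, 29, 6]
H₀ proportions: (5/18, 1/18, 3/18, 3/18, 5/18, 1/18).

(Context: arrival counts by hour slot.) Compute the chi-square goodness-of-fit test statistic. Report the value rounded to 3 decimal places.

test statistic = 38.124

n = 121; E_i = n·p_i = [33.61, 6.72, 20.17, 20.17, 33.61, 6.72]
χ² = (18−33.61)²/33.61 + (20−6.72)²/6.72 + (29−20.17)²/20.17 + (19−20.17)²/20.17 + (29−33.61)²/33.61 + (6−6.72)²/6.72 = 38.1240
df = 5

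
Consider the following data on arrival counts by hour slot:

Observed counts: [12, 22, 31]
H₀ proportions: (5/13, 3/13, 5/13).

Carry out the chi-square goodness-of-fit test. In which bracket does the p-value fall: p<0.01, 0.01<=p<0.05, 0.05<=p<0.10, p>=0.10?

p-value bracket: p<0.01

n = 65; E_i = n·p_i = [25.00, 15.00, 25.00]
χ² = (12−25.00)²/25.00 + (22−15.00)²/15.00 + (31−25.00)²/25.00 = 11.4667
df = 2
p-value (upper-tail) = 0.00324
→ bracket: p<0.01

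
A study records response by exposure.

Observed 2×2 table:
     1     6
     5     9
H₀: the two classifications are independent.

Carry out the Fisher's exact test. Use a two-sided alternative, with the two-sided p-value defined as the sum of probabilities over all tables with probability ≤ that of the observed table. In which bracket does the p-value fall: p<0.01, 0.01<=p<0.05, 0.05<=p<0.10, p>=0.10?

Margins: r₁=7, r₂=14, c₁=6, c₂=15, n=21
p_obs = C(7,1)·C(14,5)/C(21,6); sum pmf over tables with pmf ≤ p_obs
p-value (two-sided) = 0.61262
→ bracket: p>=0.10

p-value bracket: p>=0.10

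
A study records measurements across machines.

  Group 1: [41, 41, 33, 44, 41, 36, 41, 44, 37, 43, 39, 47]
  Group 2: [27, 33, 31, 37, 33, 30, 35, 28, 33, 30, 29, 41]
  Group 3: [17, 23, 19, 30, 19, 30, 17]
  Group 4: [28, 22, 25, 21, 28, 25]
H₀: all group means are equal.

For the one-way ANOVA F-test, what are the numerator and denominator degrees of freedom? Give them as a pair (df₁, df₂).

degrees of freedom = [3, 33]

k = 4 groups, N = 37 total
df = (k−1, N−k) = (4−1, 37−4) = (3, 33)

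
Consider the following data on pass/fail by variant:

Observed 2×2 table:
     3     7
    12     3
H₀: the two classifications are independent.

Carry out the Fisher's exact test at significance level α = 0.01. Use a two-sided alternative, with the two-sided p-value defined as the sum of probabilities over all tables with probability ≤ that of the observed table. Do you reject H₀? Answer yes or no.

reject H₀: no

Margins: r₁=10, r₂=15, c₁=15, c₂=10, n=25
p_obs = C(10,3)·C(15,12)/C(25,15); sum pmf over tables with pmf ≤ p_obs
p-value (two-sided) = 0.03443
At α=0.01: p ≥ α → fail to reject H₀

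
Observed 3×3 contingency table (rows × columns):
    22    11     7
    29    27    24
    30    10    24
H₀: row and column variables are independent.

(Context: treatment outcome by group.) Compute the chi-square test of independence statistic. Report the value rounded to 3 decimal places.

test statistic = 10.122

Row totals [40, 80, 64], col totals [81, 48, 55], n=184
χ² = (22−17.61)²/17.61 + (11−10.43)²/10.43 + (7−11.96)²/11.96 + (29−35.22)²/35.22 + (27−20.87)²/20.87 + (24−23.91)²/23.91 + (30−28.17)²/28.17 + (10−16.70)²/16.70 + (24−19.13)²/19.13 = 10.1223
df = 4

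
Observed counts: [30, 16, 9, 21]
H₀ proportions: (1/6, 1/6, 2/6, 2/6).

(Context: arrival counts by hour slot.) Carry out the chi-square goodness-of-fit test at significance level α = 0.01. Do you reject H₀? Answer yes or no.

reject H₀: yes

n = 76; E_i = n·p_i = [12.67, 12.67, 25.33, 25.33]
χ² = (30−12.67)²/12.67 + (16−12.67)²/12.67 + (9−25.33)²/25.33 + (21−25.33)²/25.33 = 35.8684
df = 3
p-value (upper-tail) = 0.00000
At α=0.01: p < α → reject H₀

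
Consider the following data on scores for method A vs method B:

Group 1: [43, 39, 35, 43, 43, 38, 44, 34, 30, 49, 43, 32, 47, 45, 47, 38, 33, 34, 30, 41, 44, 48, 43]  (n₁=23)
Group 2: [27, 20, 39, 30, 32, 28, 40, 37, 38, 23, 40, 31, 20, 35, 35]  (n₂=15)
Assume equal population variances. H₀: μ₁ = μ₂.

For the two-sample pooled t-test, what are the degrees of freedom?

df = n₁ + n₂ − 2 = 23 + 15 − 2 = 36

degrees of freedom = 36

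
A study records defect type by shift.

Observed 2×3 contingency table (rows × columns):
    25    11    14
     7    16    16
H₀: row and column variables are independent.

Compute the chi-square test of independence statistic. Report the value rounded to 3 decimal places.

Row totals [50, 39], col totals [32, 27, 30], n=89
χ² = (25−17.98)²/17.98 + (11−15.17)²/15.17 + (14−16.85)²/16.85 + (7−14.02)²/14.02 + (16−11.83)²/11.83 + (16−13.15)²/13.15 = 9.9771
df = 2

test statistic = 9.977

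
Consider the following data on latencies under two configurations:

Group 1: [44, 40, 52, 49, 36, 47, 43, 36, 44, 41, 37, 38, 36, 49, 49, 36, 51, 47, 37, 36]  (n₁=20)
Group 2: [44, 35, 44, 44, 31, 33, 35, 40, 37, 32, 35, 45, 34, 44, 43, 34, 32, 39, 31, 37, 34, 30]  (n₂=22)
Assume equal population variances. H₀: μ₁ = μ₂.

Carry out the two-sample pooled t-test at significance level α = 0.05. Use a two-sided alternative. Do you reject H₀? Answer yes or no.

x̄₁=42.400, s₁=5.780, n₁=20
x̄₂=36.955, s₂=5.047, n₂=22
s_p² = [19·5.780² + 21·5.047²]/40 = 29.2439
SE = √(s_p²·(1/20+1/22)) = 1.6708
t = (42.400−36.955)/1.6708 = 3.2593
df = 40
p-value (two-sided) = 0.00228
At α=0.05: p < α → reject H₀

reject H₀: yes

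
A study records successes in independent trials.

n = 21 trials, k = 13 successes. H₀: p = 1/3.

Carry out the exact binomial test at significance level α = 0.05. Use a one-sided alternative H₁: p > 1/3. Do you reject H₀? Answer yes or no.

reject H₀: yes

Exact binomial: n=21, k=13, p₀=1/3=0.3333
P(X≥13) from Σ C(n,i)·p₀^i·(1−p₀)^(n−i)
p-value (one-sided, H₁ greater) = 0.00681
At α=0.05: p < α → reject H₀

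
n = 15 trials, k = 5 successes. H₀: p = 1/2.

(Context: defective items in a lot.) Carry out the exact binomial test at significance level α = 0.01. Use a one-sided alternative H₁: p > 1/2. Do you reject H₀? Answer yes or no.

Exact binomial: n=15, k=5, p₀=1/2=0.5000
P(X≥5) from Σ C(n,i)·p₀^i·(1−p₀)^(n−i)
p-value (one-sided, H₁ greater) = 0.94077
At α=0.01: p ≥ α → fail to reject H₀

reject H₀: no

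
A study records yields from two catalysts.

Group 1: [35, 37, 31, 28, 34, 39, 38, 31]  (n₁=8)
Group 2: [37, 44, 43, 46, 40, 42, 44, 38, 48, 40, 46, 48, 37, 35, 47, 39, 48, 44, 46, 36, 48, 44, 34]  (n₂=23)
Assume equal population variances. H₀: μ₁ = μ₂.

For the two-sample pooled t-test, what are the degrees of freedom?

degrees of freedom = 29

df = n₁ + n₂ − 2 = 8 + 23 − 2 = 29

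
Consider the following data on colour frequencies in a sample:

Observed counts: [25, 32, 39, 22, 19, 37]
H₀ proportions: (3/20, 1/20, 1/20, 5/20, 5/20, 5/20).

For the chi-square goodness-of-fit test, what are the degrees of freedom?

degrees of freedom = 5

df = k − 1 = 6 − 1 = 5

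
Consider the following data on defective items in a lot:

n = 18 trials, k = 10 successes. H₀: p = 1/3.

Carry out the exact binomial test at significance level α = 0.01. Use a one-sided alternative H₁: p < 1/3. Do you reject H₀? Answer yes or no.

Exact binomial: n=18, k=10, p₀=1/3=0.3333
P(X≤10) from Σ C(n,i)·p₀^i·(1−p₀)^(n−i)
p-value (one-sided, H₁ less) = 0.98557
At α=0.01: p ≥ α → fail to reject H₀

reject H₀: no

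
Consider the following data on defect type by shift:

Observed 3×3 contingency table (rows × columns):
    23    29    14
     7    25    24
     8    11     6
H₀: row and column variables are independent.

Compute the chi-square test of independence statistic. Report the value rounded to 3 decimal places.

Row totals [66, 56, 25], col totals [38, 65, 44], n=147
χ² = (23−17.06)²/17.06 + (29−29.18)²/29.18 + (14−19.76)²/19.76 + (7−14.48)²/14.48 + (25−24.76)²/24.76 + (24−16.76)²/16.76 + (8−6.46)²/6.46 + (11−11.05)²/11.05 + (6−7.48)²/7.48 = 11.3938
df = 4

test statistic = 11.394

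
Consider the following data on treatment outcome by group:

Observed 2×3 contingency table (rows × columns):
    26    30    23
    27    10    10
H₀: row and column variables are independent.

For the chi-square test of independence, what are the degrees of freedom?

df = (r−1)(c−1) = (2−1)·(3−1) = 2

degrees of freedom = 2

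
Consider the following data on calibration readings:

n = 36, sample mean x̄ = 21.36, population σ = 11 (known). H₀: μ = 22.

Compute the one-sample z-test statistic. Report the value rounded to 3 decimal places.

test statistic = -0.349

SE = σ/√n = 11/√36 = 1.8333
z = (x̄−μ₀)/SE = (21.36−22)/1.8333 = -0.3491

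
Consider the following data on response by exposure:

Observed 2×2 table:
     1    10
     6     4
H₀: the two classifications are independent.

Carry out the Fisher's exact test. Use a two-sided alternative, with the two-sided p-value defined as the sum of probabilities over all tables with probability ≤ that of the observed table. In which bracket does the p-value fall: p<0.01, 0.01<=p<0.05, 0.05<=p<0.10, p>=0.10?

Margins: r₁=11, r₂=10, c₁=7, c₂=14, n=21
p_obs = C(11,1)·C(10,6)/C(21,7); sum pmf over tables with pmf ≤ p_obs
p-value (two-sided) = 0.02374
→ bracket: 0.01<=p<0.05

p-value bracket: 0.01<=p<0.05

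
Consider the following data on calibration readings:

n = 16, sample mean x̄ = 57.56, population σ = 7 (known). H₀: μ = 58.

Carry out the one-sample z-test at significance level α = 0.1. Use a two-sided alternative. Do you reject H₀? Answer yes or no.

SE = σ/√n = 7/√16 = 1.7500
z = (x̄−μ₀)/SE = (57.56−58)/1.7500 = -0.2514
p-value (two-sided) = 0.80148
At α=0.1: p ≥ α → fail to reject H₀

reject H₀: no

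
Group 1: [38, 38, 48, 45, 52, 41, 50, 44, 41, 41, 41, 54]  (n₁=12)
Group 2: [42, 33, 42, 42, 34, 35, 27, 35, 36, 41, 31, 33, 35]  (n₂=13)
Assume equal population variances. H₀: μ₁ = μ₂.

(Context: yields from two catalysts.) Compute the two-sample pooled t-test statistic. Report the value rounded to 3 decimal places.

test statistic = 4.239

x̄₁=44.417, s₁=5.418, n₁=12
x̄₂=35.846, s₂=4.688, n₂=13
s_p² = [11·5.418² + 12·4.688²]/23 = 25.5047
SE = √(s_p²·(1/12+1/13)) = 2.0217
t = (44.417−35.846)/2.0217 = 4.2392
df = 23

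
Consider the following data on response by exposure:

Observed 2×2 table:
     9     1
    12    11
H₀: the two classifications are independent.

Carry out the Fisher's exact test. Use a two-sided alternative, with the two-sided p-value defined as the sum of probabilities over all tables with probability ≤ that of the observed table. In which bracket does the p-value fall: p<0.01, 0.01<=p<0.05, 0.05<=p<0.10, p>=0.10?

p-value bracket: 0.05<=p<0.10

Margins: r₁=10, r₂=23, c₁=21, c₂=12, n=33
p_obs = C(10,9)·C(23,12)/C(33,21); sum pmf over tables with pmf ≤ p_obs
p-value (two-sided) = 0.05447
→ bracket: 0.05<=p<0.10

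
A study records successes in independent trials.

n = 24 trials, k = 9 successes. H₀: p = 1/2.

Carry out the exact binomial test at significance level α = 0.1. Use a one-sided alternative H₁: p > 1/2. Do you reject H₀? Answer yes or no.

reject H₀: no

Exact binomial: n=24, k=9, p₀=1/2=0.5000
P(X≥9) from Σ C(n,i)·p₀^i·(1−p₀)^(n−i)
p-value (one-sided, H₁ greater) = 0.92421
At α=0.1: p ≥ α → fail to reject H₀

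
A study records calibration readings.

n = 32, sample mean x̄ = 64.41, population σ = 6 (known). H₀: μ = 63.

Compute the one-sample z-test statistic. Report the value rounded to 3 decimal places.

SE = σ/√n = 6/√32 = 1.0607
z = (x̄−μ₀)/SE = (64.41−63)/1.0607 = 1.3294

test statistic = 1.329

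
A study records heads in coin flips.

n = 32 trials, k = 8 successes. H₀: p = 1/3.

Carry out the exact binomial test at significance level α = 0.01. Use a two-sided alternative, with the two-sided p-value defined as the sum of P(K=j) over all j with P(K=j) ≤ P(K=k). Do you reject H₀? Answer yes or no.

Exact binomial: n=32, k=8, p₀=1/3=0.3333
P(X=j) = C(n,j)·p₀^j·(1−p₀)^(n−j); p = Σ P(X=j) over j with P(X=j) ≤ P(X=8)
p-value (two-sided) = 0.35492
At α=0.01: p ≥ α → fail to reject H₀

reject H₀: no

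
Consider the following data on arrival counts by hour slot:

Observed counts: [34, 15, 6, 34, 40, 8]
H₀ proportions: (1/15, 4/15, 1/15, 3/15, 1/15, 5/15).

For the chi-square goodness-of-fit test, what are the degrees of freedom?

degrees of freedom = 5

df = k − 1 = 6 − 1 = 5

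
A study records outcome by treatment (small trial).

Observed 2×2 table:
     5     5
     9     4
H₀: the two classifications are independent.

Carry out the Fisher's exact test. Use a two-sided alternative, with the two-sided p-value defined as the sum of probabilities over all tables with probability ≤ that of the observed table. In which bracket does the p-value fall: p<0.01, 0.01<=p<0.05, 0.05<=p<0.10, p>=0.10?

p-value bracket: p>=0.10

Margins: r₁=10, r₂=13, c₁=14, c₂=9, n=23
p_obs = C(10,5)·C(13,9)/C(23,14); sum pmf over tables with pmf ≤ p_obs
p-value (two-sided) = 0.41728
→ bracket: p>=0.10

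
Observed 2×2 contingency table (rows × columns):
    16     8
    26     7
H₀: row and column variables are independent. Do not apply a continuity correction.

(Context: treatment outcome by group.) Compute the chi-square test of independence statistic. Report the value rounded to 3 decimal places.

Row totals [24, 33], col totals [42, 15], n=57
χ² = (16−17.68)²/17.68 + (8−6.32)²/6.32 + (26−24.32)²/24.32 + (7−8.68)²/8.68 = 1.0528
df = 1

test statistic = 1.053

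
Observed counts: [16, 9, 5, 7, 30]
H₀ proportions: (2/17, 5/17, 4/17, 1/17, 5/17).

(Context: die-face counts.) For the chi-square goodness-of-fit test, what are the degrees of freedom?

df = k − 1 = 5 − 1 = 4

degrees of freedom = 4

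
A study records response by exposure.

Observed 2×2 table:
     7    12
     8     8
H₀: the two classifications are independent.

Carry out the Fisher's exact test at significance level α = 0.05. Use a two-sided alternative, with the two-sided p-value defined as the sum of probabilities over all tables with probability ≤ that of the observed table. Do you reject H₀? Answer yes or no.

Margins: r₁=19, r₂=16, c₁=15, c₂=20, n=35
p_obs = C(19,7)·C(16,8)/C(35,15); sum pmf over tables with pmf ≤ p_obs
p-value (two-sided) = 0.50602
At α=0.05: p ≥ α → fail to reject H₀

reject H₀: no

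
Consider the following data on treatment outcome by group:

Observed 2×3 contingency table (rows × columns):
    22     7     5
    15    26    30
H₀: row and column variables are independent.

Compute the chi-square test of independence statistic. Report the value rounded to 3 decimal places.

test statistic = 19.505

Row totals [34, 71], col totals [37, 33, 35], n=105
χ² = (22−11.98)²/11.98 + (7−10.69)²/10.69 + (5−11.33)²/11.33 + (15−25.02)²/25.02 + (26−22.31)²/22.31 + (30−23.67)²/23.67 = 19.5047
df = 2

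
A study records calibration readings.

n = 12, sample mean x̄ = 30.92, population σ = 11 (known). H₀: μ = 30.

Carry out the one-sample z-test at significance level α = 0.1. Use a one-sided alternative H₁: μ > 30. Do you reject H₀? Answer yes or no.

reject H₀: no

SE = σ/√n = 11/√12 = 3.1754
z = (x̄−μ₀)/SE = (30.92−30)/3.1754 = 0.2897
p-value (one-sided, H₁ greater) = 0.38601
At α=0.1: p ≥ α → fail to reject H₀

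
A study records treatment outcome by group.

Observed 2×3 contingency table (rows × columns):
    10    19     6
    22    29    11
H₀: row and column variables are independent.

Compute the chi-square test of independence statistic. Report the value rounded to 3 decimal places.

test statistic = 0.584

Row totals [35, 62], col totals [32, 48, 17], n=97
χ² = (10−11.55)²/11.55 + (19−17.32)²/17.32 + (6−6.13)²/6.13 + (22−20.45)²/20.45 + (29−30.68)²/30.68 + (11−10.87)²/10.87 = 0.5837
df = 2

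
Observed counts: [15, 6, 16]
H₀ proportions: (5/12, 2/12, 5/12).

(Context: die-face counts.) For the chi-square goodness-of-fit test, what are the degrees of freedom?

degrees of freedom = 2

df = k − 1 = 3 − 1 = 2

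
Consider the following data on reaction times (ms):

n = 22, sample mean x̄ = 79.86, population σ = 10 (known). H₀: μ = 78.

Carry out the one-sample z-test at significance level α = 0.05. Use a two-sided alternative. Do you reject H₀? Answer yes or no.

reject H₀: no

SE = σ/√n = 10/√22 = 2.1320
z = (x̄−μ₀)/SE = (79.86−78)/2.1320 = 0.8724
p-value (two-sided) = 0.38298
At α=0.05: p ≥ α → fail to reject H₀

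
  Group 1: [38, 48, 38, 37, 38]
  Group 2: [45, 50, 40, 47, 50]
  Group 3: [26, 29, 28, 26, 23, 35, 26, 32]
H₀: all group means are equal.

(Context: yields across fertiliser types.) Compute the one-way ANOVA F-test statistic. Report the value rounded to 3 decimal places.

Group means [39.80, 46.40, 28.12], grand mean 36.444
SSB = Σnᵢ(x̄ᵢ−x̄)² = 1105.569; SSW = ΣΣ(x−x̄ᵢ)² = 256.875
MSB = 1105.569/2 = 552.7847; MSW = 256.875/15 = 17.1250
F = MSB/MSW = 32.2794
df = (2, 15)

test statistic = 32.279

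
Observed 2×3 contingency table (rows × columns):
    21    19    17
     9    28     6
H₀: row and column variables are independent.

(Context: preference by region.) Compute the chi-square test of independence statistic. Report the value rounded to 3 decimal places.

test statistic = 10.021

Row totals [57, 43], col totals [30, 47, 23], n=100
χ² = (21−17.10)²/17.10 + (19−26.79)²/26.79 + (17−13.11)²/13.11 + (9−12.90)²/12.90 + (28−20.21)²/20.21 + (6−9.89)²/9.89 = 10.0207
df = 2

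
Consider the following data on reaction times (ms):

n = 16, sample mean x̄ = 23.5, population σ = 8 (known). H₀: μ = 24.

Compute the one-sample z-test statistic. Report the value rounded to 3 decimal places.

test statistic = -0.250

SE = σ/√n = 8/√16 = 2.0000
z = (x̄−μ₀)/SE = (23.5−24)/2.0000 = -0.2500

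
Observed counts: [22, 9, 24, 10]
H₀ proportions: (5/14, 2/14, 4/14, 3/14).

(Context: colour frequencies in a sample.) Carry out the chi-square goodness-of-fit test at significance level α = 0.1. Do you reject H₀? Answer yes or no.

reject H₀: no

n = 65; E_i = n·p_i = [23.21, 9.29, 18.57, 13.93]
χ² = (22−23.21)²/23.21 + (9−9.29)²/9.29 + (24−18.57)²/18.57 + (10−13.93)²/13.93 = 2.7672
df = 3
p-value (upper-tail) = 0.42893
At α=0.1: p ≥ α → fail to reject H₀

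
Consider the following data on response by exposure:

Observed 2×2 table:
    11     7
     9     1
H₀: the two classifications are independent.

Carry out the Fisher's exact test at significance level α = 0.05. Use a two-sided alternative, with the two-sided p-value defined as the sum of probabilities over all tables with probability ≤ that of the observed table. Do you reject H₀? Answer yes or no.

reject H₀: no

Margins: r₁=18, r₂=10, c₁=20, c₂=8, n=28
p_obs = C(18,11)·C(10,9)/C(28,20); sum pmf over tables with pmf ≤ p_obs
p-value (two-sided) = 0.19368
At α=0.05: p ≥ α → fail to reject H₀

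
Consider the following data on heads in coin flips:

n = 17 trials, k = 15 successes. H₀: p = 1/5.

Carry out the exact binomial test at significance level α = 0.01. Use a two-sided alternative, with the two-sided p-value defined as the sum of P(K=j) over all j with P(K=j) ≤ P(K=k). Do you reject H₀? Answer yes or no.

reject H₀: yes

Exact binomial: n=17, k=15, p₀=1/5=0.2000
P(X=j) = C(n,j)·p₀^j·(1−p₀)^(n−j); p = Σ P(X=j) over j with P(X=j) ≤ P(X=15)
p-value (two-sided) = 0.00000
At α=0.01: p < α → reject H₀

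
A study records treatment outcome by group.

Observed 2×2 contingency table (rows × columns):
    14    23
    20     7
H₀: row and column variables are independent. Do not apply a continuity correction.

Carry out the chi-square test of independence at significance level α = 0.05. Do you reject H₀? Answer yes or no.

Row totals [37, 27], col totals [34, 30], n=64
χ² = (14−19.66)²/19.66 + (23−17.34)²/17.34 + (20−14.34)²/14.34 + (7−12.66)²/12.66 = 8.2306
df = 1
p-value (upper-tail) = 0.00412
At α=0.05: p < α → reject H₀

reject H₀: yes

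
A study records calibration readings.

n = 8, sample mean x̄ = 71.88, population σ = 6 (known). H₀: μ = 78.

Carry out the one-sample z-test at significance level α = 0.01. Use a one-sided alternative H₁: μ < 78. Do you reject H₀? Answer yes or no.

SE = σ/√n = 6/√8 = 2.1213
z = (x̄−μ₀)/SE = (71.88−78)/2.1213 = -2.8850
p-value (one-sided, H₁ less) = 0.00196
At α=0.01: p < α → reject H₀

reject H₀: yes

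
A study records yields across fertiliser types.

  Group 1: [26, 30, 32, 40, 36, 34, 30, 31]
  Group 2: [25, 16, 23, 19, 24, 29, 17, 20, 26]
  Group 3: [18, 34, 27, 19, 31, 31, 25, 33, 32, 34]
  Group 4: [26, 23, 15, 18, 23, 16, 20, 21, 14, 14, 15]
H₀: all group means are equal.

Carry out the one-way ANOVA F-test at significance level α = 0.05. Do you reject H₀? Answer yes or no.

Group means [32.38, 22.11, 28.40, 18.64], grand mean 24.921
SSB = Σnᵢ(x̄ᵢ−x̄)² = 1071.054; SSW = ΣΣ(x−x̄ᵢ)² = 777.709
MSB = 1071.054/3 = 357.0179; MSW = 777.709/34 = 22.8738
F = MSB/MSW = 15.6082
df = (3, 34)
p-value (upper-tail) = 0.00000
At α=0.05: p < α → reject H₀

reject H₀: yes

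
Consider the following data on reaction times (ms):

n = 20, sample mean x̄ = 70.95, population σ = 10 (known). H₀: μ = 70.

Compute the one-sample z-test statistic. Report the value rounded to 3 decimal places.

SE = σ/√n = 10/√20 = 2.2361
z = (x̄−μ₀)/SE = (70.95−70)/2.2361 = 0.4249

test statistic = 0.425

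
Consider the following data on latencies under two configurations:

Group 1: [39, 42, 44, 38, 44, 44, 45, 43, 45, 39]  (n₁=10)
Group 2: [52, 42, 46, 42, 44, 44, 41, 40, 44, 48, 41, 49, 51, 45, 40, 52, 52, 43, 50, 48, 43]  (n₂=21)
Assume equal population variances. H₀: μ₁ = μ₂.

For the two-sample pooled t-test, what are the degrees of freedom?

df = n₁ + n₂ − 2 = 10 + 21 − 2 = 29

degrees of freedom = 29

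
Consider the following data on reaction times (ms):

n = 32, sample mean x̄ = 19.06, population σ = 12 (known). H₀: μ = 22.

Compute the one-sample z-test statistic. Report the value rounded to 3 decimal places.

test statistic = -1.386

SE = σ/√n = 12/√32 = 2.1213
z = (x̄−μ₀)/SE = (19.06−22)/2.1213 = -1.3859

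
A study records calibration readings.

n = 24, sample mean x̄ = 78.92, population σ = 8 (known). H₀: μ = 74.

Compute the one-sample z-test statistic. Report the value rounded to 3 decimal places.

test statistic = 3.013

SE = σ/√n = 8/√24 = 1.6330
z = (x̄−μ₀)/SE = (78.92−74)/1.6330 = 3.0129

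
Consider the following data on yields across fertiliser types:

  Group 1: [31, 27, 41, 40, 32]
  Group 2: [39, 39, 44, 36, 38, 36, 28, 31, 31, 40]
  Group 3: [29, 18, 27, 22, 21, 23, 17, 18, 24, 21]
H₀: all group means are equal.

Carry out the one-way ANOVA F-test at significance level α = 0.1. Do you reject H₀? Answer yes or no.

reject H₀: yes

Group means [34.20, 36.20, 22.00], grand mean 30.120
SSB = Σnᵢ(x̄ᵢ−x̄)² = 1112.240; SSW = ΣΣ(x−x̄ᵢ)² = 500.400
MSB = 1112.240/2 = 556.1200; MSW = 500.400/22 = 22.7455
F = MSB/MSW = 24.4497
df = (2, 22)
p-value (upper-tail) = 0.00000
At α=0.1: p < α → reject H₀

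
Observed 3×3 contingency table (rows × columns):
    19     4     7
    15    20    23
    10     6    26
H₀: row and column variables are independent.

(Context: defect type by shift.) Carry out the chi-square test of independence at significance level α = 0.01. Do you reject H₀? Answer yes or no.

reject H₀: yes

Row totals [30, 58, 42], col totals [44, 30, 56], n=130
χ² = (19−10.15)²/10.15 + (4−6.92)²/6.92 + (7−12.92)²/12.92 + (15−19.63)²/19.63 + (20−13.38)²/13.38 + (23−24.98)²/24.98 + (10−14.22)²/14.22 + (6−9.69)²/9.69 + (26−18.09)²/18.09 = 22.2884
df = 4
p-value (upper-tail) = 0.00018
At α=0.01: p < α → reject H₀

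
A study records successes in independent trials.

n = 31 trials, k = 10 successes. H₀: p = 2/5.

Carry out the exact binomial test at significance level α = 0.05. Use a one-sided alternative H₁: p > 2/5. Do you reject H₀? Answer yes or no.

Exact binomial: n=31, k=10, p₀=2/5=0.4000
P(X≥10) from Σ C(n,i)·p₀^i·(1−p₀)^(n−i)
p-value (one-sided, H₁ greater) = 0.85662
At α=0.05: p ≥ α → fail to reject H₀

reject H₀: no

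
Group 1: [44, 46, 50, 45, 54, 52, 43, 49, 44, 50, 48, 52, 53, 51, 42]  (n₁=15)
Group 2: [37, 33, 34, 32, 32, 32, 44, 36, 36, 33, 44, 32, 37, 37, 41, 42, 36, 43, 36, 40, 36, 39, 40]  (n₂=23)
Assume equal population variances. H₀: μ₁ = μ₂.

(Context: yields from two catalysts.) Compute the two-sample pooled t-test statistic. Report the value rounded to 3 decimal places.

x̄₁=48.200, s₁=3.932, n₁=15
x̄₂=37.043, s₂=3.948, n₂=23
s_p² = [14·3.932² + 22·3.948²]/36 = 15.5377
SE = √(s_p²·(1/15+1/23)) = 1.3082
t = (48.200−37.043)/1.3082 = 8.5281
df = 36

test statistic = 8.528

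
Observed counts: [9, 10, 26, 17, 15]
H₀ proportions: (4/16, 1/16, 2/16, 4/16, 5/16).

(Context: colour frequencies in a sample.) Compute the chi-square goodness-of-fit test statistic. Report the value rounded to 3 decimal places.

test statistic = 42.584

n = 77; E_i = n·p_i = [19.25, 4.81, 9.62, 19.25, 24.06]
χ² = (9−19.25)²/19.25 + (10−4.81)²/4.81 + (26−9.62)²/9.62 + (17−19.25)²/19.25 + (15−24.06)²/24.06 = 42.5844
df = 4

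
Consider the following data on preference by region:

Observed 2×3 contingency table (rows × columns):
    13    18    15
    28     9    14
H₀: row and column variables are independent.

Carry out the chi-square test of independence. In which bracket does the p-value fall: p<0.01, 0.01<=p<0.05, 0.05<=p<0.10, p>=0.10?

Row totals [46, 51], col totals [41, 27, 29], n=97
χ² = (13−19.44)²/19.44 + (18−12.80)²/12.80 + (15−13.75)²/13.75 + (28−21.56)²/21.56 + (9−14.20)²/14.20 + (14−15.25)²/15.25 = 8.2866
df = 2
p-value (upper-tail) = 0.01587
→ bracket: 0.01<=p<0.05

p-value bracket: 0.01<=p<0.05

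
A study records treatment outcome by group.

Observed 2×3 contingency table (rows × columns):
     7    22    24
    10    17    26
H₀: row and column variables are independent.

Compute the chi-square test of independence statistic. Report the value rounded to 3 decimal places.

test statistic = 1.250

Row totals [53, 53], col totals [17, 39, 50], n=106
χ² = (7−8.50)²/8.50 + (22−19.50)²/19.50 + (24−25.00)²/25.00 + (10−8.50)²/8.50 + (17−19.50)²/19.50 + (26−25.00)²/25.00 = 1.2504
df = 2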